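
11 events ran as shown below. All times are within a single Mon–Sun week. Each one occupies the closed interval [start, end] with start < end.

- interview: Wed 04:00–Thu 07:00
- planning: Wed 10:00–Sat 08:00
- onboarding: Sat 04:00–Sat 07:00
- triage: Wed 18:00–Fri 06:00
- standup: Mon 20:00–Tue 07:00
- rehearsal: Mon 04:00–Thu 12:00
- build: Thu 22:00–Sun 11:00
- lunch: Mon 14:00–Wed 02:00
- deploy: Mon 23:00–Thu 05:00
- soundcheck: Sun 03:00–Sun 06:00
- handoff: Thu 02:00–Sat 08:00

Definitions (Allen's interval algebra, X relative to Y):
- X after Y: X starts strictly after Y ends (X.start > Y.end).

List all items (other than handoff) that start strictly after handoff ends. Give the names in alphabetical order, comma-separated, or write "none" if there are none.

soundcheck

Target handoff = [Thu 02:00, Sat 08:00].
build [Thu 22:00, Sun 11:00] → overlapped-by → no.
deploy [Mon 23:00, Thu 05:00] → overlaps → no.
interview [Wed 04:00, Thu 07:00] → overlaps → no.
lunch [Mon 14:00, Wed 02:00] → before → no.
onboarding [Sat 04:00, Sat 07:00] → during → no.
planning [Wed 10:00, Sat 08:00] → finished-by → no.
rehearsal [Mon 04:00, Thu 12:00] → overlaps → no.
soundcheck [Sun 03:00, Sun 06:00] → after → yes.
standup [Mon 20:00, Tue 07:00] → before → no.
triage [Wed 18:00, Fri 06:00] → overlaps → no.
Result: soundcheck.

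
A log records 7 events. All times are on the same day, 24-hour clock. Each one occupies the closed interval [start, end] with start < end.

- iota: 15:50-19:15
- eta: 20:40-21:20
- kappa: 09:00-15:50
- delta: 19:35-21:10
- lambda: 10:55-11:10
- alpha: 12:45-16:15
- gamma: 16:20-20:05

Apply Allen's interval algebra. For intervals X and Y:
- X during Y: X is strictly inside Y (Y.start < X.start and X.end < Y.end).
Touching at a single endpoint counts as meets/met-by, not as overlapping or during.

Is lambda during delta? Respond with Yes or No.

No

lambda = [10:55, 11:10], delta = [19:35, 21:10].
Actual relation of lambda to delta: before.
Asked whether 'during' holds → No.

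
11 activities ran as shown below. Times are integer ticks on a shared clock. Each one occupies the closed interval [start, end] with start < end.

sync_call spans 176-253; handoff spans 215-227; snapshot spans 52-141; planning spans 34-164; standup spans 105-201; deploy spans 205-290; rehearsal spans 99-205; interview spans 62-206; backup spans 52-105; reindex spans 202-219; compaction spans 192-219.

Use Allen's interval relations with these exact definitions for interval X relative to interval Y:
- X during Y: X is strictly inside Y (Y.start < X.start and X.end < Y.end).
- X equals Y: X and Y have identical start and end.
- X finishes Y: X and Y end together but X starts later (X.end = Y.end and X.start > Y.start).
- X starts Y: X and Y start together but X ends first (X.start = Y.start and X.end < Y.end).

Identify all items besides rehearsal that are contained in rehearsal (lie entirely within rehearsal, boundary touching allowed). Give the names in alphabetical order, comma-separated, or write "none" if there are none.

standup

Target rehearsal = [99, 205].
backup [52, 105] → overlaps → no.
compaction [192, 219] → overlapped-by → no.
deploy [205, 290] → met-by → no.
handoff [215, 227] → after → no.
interview [62, 206] → contains → no.
planning [34, 164] → overlaps → no.
reindex [202, 219] → overlapped-by → no.
snapshot [52, 141] → overlaps → no.
standup [105, 201] → during → yes.
sync_call [176, 253] → overlapped-by → no.
Result: standup.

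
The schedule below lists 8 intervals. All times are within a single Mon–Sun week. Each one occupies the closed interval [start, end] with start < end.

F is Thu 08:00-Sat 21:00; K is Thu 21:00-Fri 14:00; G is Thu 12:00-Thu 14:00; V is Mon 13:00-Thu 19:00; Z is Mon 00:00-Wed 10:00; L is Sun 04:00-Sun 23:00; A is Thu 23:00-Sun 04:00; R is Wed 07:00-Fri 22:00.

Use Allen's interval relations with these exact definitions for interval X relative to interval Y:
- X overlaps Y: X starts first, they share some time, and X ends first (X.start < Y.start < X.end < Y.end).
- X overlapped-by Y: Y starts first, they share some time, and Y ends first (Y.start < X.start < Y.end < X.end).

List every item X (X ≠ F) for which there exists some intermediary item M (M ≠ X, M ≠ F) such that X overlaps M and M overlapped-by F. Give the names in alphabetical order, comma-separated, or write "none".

Target F = [Thu 08:00, Sat 21:00].
Intermediaries M with M overlapped-by F: A.
Via A — items with X overlaps A: K, R.
Union: K, R.

K, R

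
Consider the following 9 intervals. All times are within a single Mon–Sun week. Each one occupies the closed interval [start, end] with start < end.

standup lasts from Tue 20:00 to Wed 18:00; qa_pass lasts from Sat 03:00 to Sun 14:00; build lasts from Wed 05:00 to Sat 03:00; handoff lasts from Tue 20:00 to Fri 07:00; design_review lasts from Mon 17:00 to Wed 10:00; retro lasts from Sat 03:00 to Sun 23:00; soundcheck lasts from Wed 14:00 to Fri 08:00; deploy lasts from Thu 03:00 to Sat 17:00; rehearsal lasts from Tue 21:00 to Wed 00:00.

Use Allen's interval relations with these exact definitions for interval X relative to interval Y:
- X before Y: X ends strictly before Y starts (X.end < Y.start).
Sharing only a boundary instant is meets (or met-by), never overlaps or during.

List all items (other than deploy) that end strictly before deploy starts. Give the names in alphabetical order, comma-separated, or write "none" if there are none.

Target deploy = [Thu 03:00, Sat 17:00].
build [Wed 05:00, Sat 03:00] → overlaps → no.
design_review [Mon 17:00, Wed 10:00] → before → yes.
handoff [Tue 20:00, Fri 07:00] → overlaps → no.
qa_pass [Sat 03:00, Sun 14:00] → overlapped-by → no.
rehearsal [Tue 21:00, Wed 00:00] → before → yes.
retro [Sat 03:00, Sun 23:00] → overlapped-by → no.
soundcheck [Wed 14:00, Fri 08:00] → overlaps → no.
standup [Tue 20:00, Wed 18:00] → before → yes.
Result: design_review, rehearsal, standup.

design_review, rehearsal, standup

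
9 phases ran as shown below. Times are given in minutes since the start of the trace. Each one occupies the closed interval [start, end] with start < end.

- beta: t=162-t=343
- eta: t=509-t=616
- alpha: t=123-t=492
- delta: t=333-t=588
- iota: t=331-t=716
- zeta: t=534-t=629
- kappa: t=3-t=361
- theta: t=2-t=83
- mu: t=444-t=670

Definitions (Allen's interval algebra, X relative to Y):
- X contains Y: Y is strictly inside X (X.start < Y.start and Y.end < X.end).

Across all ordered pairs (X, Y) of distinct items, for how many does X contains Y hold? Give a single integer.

Checking all 72 ordered pairs for relation 'contains'; matching pairs in alphabetical order:
(alpha, beta): alpha contains beta ✓
(iota, delta): iota contains delta ✓
(iota, eta): iota contains eta ✓
(iota, mu): iota contains mu ✓
(iota, zeta): iota contains zeta ✓
(kappa, beta): kappa contains beta ✓
(mu, eta): mu contains eta ✓
(mu, zeta): mu contains zeta ✓
Count: 8.

8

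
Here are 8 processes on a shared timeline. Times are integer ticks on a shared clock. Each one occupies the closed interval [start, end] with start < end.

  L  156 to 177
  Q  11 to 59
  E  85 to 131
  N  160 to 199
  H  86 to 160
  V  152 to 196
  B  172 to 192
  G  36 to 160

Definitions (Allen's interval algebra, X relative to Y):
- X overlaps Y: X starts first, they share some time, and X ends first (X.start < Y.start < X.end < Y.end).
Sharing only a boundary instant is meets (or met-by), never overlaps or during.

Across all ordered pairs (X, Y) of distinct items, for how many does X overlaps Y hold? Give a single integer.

Checking all 56 ordered pairs for relation 'overlaps'; matching pairs in alphabetical order:
(E, H): E overlaps H ✓
(G, L): G overlaps L ✓
(G, V): G overlaps V ✓
(H, L): H overlaps L ✓
(H, V): H overlaps V ✓
(L, B): L overlaps B ✓
(L, N): L overlaps N ✓
(Q, G): Q overlaps G ✓
(V, N): V overlaps N ✓
Count: 9.

9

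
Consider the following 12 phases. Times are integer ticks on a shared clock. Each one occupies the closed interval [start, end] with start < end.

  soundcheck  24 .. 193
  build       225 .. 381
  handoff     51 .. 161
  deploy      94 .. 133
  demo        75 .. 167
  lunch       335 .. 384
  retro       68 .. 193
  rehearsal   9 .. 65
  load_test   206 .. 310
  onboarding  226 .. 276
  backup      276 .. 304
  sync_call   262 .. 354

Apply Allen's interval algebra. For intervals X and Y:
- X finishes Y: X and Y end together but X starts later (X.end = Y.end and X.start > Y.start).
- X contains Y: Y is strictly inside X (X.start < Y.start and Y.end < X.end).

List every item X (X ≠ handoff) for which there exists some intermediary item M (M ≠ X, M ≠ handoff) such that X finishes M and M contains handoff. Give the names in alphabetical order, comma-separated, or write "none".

retro

Target handoff = [51, 161].
Intermediaries M with M contains handoff: soundcheck.
Via soundcheck — items with X finishes soundcheck: retro.
Union: retro.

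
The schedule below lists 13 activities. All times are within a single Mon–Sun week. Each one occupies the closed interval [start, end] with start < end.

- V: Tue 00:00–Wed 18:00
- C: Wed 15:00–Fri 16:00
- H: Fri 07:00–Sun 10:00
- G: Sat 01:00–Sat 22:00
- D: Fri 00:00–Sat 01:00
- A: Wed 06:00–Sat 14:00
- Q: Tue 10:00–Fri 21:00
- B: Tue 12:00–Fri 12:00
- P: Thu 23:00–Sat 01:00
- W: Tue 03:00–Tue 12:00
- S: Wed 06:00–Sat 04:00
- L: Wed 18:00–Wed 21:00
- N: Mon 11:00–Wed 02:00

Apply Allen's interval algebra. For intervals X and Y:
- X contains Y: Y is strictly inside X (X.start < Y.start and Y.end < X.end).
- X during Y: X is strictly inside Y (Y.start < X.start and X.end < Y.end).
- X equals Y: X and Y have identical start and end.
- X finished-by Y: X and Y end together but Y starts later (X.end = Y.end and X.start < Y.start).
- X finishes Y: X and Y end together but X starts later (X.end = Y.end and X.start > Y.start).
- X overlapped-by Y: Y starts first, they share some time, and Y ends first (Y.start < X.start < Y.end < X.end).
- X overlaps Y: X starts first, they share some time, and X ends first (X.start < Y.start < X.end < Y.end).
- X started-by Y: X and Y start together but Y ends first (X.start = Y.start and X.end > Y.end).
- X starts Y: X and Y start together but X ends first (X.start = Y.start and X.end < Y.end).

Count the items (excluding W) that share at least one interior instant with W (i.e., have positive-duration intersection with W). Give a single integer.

Target W = [Tue 03:00, Tue 12:00].
A [Wed 06:00, Sat 14:00] → after → no.
B [Tue 12:00, Fri 12:00] → met-by → no.
C [Wed 15:00, Fri 16:00] → after → no.
D [Fri 00:00, Sat 01:00] → after → no.
G [Sat 01:00, Sat 22:00] → after → no.
H [Fri 07:00, Sun 10:00] → after → no.
L [Wed 18:00, Wed 21:00] → after → no.
N [Mon 11:00, Wed 02:00] → contains → counts.
P [Thu 23:00, Sat 01:00] → after → no.
Q [Tue 10:00, Fri 21:00] → overlapped-by → counts.
S [Wed 06:00, Sat 04:00] → after → no.
V [Tue 00:00, Wed 18:00] → contains → counts.
Total: 3.

3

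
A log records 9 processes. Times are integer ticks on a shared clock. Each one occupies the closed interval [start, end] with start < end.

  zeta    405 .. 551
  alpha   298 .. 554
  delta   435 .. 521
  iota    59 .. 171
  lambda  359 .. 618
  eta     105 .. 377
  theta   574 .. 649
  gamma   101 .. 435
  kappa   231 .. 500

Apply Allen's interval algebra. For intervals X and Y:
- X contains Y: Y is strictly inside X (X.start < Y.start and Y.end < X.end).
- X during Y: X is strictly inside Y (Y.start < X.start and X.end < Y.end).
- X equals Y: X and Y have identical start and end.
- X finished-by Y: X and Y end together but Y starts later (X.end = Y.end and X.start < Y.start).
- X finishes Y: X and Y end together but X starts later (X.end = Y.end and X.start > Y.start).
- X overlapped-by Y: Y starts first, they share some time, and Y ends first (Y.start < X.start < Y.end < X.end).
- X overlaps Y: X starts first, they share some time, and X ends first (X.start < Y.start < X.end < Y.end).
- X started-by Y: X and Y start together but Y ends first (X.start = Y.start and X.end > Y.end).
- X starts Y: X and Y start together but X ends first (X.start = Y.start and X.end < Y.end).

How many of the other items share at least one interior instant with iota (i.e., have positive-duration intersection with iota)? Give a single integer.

2

Target iota = [59, 171].
alpha [298, 554] → after → no.
delta [435, 521] → after → no.
eta [105, 377] → overlapped-by → counts.
gamma [101, 435] → overlapped-by → counts.
kappa [231, 500] → after → no.
lambda [359, 618] → after → no.
theta [574, 649] → after → no.
zeta [405, 551] → after → no.
Total: 2.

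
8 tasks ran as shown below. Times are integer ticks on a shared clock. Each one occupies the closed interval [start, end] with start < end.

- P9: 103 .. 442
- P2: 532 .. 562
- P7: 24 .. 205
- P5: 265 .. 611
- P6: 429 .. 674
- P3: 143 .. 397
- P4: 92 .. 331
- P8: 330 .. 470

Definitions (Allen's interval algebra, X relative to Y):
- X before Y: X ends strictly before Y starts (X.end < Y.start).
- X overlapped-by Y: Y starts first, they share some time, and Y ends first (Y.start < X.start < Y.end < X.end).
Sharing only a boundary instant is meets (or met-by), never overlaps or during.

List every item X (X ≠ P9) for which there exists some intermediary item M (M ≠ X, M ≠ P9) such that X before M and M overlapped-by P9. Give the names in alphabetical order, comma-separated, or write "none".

P3, P4, P7

Target P9 = [103, 442].
Intermediaries M with M overlapped-by P9: P5, P6, P8.
Via P5 — items with X before P5: P7.
Via P6 — items with X before P6: P3, P4, P7.
Via P8 — items with X before P8: P7.
Union: P3, P4, P7.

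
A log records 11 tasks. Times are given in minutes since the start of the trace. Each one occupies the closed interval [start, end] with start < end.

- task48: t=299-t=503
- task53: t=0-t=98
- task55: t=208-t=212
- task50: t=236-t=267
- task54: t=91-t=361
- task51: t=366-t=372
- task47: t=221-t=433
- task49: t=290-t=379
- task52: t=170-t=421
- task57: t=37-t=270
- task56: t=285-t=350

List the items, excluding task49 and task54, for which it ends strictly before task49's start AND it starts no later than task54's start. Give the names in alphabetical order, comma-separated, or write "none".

Conditions: its end is strictly before task49's start (X.end < t=290) AND its start is no later than task54's start (X.start <= t=91).
task47: end t=433 < t=290? ✗; start t=221 <= t=91? ✗ → no.
task48: end t=503 < t=290? ✗; start t=299 <= t=91? ✗ → no.
task50: end t=267 < t=290? ✓; start t=236 <= t=91? ✗ → no.
task51: end t=372 < t=290? ✗; start t=366 <= t=91? ✗ → no.
task52: end t=421 < t=290? ✗; start t=170 <= t=91? ✗ → no.
task53: end t=98 < t=290? ✓; start t=0 <= t=91? ✓ → yes.
task55: end t=212 < t=290? ✓; start t=208 <= t=91? ✗ → no.
task56: end t=350 < t=290? ✗; start t=285 <= t=91? ✗ → no.
task57: end t=270 < t=290? ✓; start t=37 <= t=91? ✓ → yes.
Result: task53, task57.

task53, task57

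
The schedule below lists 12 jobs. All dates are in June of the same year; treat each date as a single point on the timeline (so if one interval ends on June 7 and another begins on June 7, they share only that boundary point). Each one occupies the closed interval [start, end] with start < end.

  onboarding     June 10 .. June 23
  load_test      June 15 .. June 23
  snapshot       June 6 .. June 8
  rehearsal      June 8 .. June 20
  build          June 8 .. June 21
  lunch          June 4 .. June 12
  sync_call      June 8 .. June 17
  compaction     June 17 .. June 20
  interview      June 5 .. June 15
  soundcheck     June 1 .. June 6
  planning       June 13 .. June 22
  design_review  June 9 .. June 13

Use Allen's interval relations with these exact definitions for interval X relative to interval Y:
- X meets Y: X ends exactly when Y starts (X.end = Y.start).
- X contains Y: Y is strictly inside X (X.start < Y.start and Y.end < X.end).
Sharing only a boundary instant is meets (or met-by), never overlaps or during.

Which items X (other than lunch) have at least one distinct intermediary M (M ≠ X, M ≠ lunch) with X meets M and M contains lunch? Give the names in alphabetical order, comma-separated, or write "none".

Target lunch = [June 4, June 12].
Intermediaries M with M contains lunch: none.
Union: none.

none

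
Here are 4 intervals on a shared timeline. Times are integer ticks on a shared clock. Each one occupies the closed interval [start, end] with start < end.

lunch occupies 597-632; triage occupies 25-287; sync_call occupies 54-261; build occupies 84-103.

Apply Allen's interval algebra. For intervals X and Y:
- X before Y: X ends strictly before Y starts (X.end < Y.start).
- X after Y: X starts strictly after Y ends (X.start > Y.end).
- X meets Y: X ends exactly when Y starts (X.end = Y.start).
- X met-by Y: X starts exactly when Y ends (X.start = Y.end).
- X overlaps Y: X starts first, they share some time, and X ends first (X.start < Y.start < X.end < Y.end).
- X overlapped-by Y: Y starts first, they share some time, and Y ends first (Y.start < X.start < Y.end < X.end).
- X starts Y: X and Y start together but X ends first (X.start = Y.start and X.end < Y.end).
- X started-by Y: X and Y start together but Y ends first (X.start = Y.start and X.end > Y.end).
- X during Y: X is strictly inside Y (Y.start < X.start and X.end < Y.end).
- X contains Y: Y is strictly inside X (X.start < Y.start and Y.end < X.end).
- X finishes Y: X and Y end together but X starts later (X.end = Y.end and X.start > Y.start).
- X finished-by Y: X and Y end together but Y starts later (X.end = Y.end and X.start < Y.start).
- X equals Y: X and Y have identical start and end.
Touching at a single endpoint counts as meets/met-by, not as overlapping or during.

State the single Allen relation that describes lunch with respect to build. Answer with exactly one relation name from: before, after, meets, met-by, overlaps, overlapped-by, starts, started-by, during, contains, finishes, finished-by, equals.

after

lunch = [597, 632]; build = [84, 103].
Compare endpoints: lunch.start > build.start, lunch.start > build.end, lunch.end > build.start, lunch.end > build.end.
That pattern is 'after'.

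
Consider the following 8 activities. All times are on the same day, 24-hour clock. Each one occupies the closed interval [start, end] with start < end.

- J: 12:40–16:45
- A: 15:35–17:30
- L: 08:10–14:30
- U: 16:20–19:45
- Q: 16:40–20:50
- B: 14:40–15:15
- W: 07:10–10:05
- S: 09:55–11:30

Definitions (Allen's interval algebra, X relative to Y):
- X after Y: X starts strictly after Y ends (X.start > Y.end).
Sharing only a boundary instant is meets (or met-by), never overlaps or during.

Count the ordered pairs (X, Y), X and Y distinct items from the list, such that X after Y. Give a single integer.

Checking all 56 ordered pairs for relation 'after'; matching pairs in alphabetical order:
(A, B): A after B ✓
(A, L): A after L ✓
(A, S): A after S ✓
(A, W): A after W ✓
(B, L): B after L ✓
(B, S): B after S ✓
(B, W): B after W ✓
(J, S): J after S ✓
(J, W): J after W ✓
(Q, B): Q after B ✓
(Q, L): Q after L ✓
(Q, S): Q after S ✓
(Q, W): Q after W ✓
(U, B): U after B ✓
(U, L): U after L ✓
(U, S): U after S ✓
(U, W): U after W ✓
Count: 17.

17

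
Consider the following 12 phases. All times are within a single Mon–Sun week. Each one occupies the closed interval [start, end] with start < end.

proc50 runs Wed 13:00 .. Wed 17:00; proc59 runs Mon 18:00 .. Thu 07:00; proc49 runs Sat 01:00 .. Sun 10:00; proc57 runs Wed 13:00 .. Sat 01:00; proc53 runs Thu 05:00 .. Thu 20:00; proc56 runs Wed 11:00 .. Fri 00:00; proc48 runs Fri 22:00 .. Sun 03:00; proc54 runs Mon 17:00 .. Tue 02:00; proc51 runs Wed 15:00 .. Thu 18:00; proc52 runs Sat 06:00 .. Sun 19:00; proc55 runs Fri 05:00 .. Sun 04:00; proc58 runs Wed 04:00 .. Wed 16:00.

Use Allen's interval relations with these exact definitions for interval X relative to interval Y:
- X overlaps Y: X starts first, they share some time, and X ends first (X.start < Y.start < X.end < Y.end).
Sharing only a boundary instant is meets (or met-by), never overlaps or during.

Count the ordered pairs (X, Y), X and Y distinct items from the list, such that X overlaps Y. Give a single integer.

19

Checking all 132 ordered pairs for relation 'overlaps'; matching pairs in alphabetical order:
(proc48, proc49): proc48 overlaps proc49 ✓
(proc48, proc52): proc48 overlaps proc52 ✓
(proc49, proc52): proc49 overlaps proc52 ✓
(proc50, proc51): proc50 overlaps proc51 ✓
(proc51, proc53): proc51 overlaps proc53 ✓
(proc54, proc59): proc54 overlaps proc59 ✓
(proc55, proc49): proc55 overlaps proc49 ✓
(proc55, proc52): proc55 overlaps proc52 ✓
(proc56, proc57): proc56 overlaps proc57 ✓
(proc57, proc48): proc57 overlaps proc48 ✓
(proc57, proc55): proc57 overlaps proc55 ✓
(proc58, proc50): proc58 overlaps proc50 ✓
(proc58, proc51): proc58 overlaps proc51 ✓
(proc58, proc56): proc58 overlaps proc56 ✓
(proc58, proc57): proc58 overlaps proc57 ✓
(proc59, proc51): proc59 overlaps proc51 ✓
(proc59, proc53): proc59 overlaps proc53 ✓
(proc59, proc56): proc59 overlaps proc56 ✓
(proc59, proc57): proc59 overlaps proc57 ✓
Count: 19.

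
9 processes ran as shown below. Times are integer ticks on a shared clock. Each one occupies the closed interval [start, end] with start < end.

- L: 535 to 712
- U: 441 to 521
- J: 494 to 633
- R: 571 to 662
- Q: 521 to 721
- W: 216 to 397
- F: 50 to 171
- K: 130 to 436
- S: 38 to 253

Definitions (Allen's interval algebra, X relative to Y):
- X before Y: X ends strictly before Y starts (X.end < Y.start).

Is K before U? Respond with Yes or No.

Yes

K = [130, 436], U = [441, 521].
Actual relation of K to U: before.
Asked whether 'before' holds → Yes.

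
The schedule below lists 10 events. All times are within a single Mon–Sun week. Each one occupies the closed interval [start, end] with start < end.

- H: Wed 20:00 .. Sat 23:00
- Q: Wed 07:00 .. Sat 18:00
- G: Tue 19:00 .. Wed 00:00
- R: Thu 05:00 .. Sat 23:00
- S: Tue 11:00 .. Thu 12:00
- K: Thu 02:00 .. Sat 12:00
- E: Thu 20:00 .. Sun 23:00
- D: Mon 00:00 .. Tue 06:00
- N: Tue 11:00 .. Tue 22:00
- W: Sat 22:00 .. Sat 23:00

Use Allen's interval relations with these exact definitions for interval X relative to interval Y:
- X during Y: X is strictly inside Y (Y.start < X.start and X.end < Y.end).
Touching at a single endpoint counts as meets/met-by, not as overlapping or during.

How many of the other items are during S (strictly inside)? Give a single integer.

Target S = [Tue 11:00, Thu 12:00].
D [Mon 00:00, Tue 06:00] → before → no.
E [Thu 20:00, Sun 23:00] → after → no.
G [Tue 19:00, Wed 00:00] → during → counts.
H [Wed 20:00, Sat 23:00] → overlapped-by → no.
K [Thu 02:00, Sat 12:00] → overlapped-by → no.
N [Tue 11:00, Tue 22:00] → starts → no.
Q [Wed 07:00, Sat 18:00] → overlapped-by → no.
R [Thu 05:00, Sat 23:00] → overlapped-by → no.
W [Sat 22:00, Sat 23:00] → after → no.
Total: 1.

1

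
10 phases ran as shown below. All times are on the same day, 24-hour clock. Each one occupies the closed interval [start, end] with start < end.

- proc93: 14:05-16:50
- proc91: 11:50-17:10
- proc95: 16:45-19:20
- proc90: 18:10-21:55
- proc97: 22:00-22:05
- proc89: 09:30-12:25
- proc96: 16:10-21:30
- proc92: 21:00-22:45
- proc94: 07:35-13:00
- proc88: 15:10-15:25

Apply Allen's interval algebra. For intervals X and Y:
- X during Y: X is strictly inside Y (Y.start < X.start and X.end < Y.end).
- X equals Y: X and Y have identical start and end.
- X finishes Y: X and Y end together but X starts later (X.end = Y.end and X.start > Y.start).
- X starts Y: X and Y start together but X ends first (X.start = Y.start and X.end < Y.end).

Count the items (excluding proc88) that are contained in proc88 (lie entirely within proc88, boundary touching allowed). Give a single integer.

Target proc88 = [15:10, 15:25].
proc89 [09:30, 12:25] → before → no.
proc90 [18:10, 21:55] → after → no.
proc91 [11:50, 17:10] → contains → no.
proc92 [21:00, 22:45] → after → no.
proc93 [14:05, 16:50] → contains → no.
proc94 [07:35, 13:00] → before → no.
proc95 [16:45, 19:20] → after → no.
proc96 [16:10, 21:30] → after → no.
proc97 [22:00, 22:05] → after → no.
Total: 0.

0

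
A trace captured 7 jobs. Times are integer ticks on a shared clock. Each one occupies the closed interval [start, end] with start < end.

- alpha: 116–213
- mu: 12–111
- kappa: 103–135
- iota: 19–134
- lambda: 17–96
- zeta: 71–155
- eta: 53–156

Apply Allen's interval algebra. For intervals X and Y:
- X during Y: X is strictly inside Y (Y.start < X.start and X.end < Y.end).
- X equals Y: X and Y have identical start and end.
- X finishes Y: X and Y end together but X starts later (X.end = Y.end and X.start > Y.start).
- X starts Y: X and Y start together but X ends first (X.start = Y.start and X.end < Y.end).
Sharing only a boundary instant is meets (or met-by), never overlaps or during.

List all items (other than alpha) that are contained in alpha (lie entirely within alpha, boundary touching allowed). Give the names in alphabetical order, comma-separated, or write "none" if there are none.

none

Target alpha = [116, 213].
eta [53, 156] → overlaps → no.
iota [19, 134] → overlaps → no.
kappa [103, 135] → overlaps → no.
lambda [17, 96] → before → no.
mu [12, 111] → before → no.
zeta [71, 155] → overlaps → no.
Result: none.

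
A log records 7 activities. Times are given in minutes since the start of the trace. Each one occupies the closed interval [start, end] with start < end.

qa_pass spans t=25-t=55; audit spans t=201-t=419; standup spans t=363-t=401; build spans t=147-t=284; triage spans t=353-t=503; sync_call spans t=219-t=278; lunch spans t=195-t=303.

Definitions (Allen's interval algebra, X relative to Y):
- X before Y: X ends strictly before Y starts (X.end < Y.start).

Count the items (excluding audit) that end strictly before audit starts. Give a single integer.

Target audit = [t=201, t=419].
build [t=147, t=284] → overlaps → no.
lunch [t=195, t=303] → overlaps → no.
qa_pass [t=25, t=55] → before → counts.
standup [t=363, t=401] → during → no.
sync_call [t=219, t=278] → during → no.
triage [t=353, t=503] → overlapped-by → no.
Total: 1.

1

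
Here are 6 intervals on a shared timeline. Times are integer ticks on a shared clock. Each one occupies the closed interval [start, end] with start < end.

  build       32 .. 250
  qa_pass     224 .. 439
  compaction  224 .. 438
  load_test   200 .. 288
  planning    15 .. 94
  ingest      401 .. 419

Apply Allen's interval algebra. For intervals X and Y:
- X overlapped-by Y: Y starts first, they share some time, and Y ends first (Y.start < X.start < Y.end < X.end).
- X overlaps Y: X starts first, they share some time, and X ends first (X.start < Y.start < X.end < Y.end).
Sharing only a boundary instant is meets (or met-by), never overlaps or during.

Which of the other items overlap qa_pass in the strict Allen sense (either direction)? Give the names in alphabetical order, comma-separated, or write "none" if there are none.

build, load_test

Target qa_pass = [224, 439].
build [32, 250] → overlaps → yes.
compaction [224, 438] → starts → no.
ingest [401, 419] → during → no.
load_test [200, 288] → overlaps → yes.
planning [15, 94] → before → no.
Result: build, load_test.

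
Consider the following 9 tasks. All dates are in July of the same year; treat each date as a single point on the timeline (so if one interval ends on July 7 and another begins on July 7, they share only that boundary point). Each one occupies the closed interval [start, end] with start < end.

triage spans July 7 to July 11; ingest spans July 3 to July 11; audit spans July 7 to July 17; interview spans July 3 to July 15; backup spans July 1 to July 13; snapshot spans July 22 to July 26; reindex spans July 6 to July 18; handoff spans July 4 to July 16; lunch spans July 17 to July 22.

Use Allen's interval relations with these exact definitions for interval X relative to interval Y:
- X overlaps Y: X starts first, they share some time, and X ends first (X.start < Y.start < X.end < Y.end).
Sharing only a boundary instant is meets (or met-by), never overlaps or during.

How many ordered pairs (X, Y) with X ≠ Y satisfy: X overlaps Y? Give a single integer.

13

Checking all 72 ordered pairs for relation 'overlaps'; matching pairs in alphabetical order:
(backup, audit): backup overlaps audit ✓
(backup, handoff): backup overlaps handoff ✓
(backup, interview): backup overlaps interview ✓
(backup, reindex): backup overlaps reindex ✓
(handoff, audit): handoff overlaps audit ✓
(handoff, reindex): handoff overlaps reindex ✓
(ingest, audit): ingest overlaps audit ✓
(ingest, handoff): ingest overlaps handoff ✓
(ingest, reindex): ingest overlaps reindex ✓
(interview, audit): interview overlaps audit ✓
(interview, handoff): interview overlaps handoff ✓
(interview, reindex): interview overlaps reindex ✓
(reindex, lunch): reindex overlaps lunch ✓
Count: 13.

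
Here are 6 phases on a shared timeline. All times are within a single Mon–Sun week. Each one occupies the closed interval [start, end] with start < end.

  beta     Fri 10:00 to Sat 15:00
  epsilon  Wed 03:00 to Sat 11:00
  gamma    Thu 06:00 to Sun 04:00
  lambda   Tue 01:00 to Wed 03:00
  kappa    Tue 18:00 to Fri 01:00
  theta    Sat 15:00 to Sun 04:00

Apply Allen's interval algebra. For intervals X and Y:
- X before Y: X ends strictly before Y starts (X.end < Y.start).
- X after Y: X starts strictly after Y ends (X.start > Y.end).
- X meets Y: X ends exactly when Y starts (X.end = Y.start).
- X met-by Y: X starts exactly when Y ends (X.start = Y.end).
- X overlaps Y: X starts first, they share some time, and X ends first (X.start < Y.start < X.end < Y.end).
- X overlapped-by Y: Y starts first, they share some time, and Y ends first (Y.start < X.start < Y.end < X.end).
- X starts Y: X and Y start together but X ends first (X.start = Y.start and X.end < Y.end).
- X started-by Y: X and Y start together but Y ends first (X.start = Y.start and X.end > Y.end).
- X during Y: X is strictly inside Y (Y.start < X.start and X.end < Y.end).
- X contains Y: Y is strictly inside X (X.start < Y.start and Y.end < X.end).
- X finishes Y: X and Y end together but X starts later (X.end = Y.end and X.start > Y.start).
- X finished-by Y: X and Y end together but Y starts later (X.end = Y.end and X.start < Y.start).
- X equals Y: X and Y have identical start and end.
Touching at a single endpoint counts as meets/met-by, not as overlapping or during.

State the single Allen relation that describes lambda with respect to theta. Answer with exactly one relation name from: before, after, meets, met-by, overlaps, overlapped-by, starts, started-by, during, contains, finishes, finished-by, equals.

before

lambda = [Tue 01:00, Wed 03:00]; theta = [Sat 15:00, Sun 04:00].
Compare endpoints: lambda.start < theta.start, lambda.start < theta.end, lambda.end < theta.start, lambda.end < theta.end.
That pattern is 'before'.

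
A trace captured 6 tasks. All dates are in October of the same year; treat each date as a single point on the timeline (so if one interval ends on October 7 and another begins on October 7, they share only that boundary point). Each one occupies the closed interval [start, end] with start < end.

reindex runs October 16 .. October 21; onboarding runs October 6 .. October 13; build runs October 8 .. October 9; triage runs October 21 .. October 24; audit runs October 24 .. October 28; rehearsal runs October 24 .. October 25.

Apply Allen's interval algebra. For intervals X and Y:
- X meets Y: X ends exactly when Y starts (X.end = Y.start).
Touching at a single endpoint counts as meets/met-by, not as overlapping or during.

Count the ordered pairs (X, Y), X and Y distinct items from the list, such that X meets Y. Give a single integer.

Checking all 30 ordered pairs for relation 'meets'; matching pairs in alphabetical order:
(reindex, triage): reindex meets triage ✓
(triage, audit): triage meets audit ✓
(triage, rehearsal): triage meets rehearsal ✓
Count: 3.

3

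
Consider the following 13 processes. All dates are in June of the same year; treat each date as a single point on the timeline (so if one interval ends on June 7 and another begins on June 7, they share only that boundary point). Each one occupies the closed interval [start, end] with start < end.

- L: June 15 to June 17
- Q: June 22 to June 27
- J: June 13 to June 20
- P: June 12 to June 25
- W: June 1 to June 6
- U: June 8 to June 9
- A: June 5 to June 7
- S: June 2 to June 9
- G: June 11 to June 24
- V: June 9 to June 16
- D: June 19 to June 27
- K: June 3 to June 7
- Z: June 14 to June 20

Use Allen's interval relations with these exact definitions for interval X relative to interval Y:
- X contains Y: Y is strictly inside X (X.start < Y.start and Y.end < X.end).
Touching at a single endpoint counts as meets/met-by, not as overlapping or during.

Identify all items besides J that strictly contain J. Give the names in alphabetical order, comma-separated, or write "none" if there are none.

Target J = [June 13, June 20].
A [June 5, June 7] → before → no.
D [June 19, June 27] → overlapped-by → no.
G [June 11, June 24] → contains → yes.
K [June 3, June 7] → before → no.
L [June 15, June 17] → during → no.
P [June 12, June 25] → contains → yes.
Q [June 22, June 27] → after → no.
S [June 2, June 9] → before → no.
U [June 8, June 9] → before → no.
V [June 9, June 16] → overlaps → no.
W [June 1, June 6] → before → no.
Z [June 14, June 20] → finishes → no.
Result: G, P.

G, P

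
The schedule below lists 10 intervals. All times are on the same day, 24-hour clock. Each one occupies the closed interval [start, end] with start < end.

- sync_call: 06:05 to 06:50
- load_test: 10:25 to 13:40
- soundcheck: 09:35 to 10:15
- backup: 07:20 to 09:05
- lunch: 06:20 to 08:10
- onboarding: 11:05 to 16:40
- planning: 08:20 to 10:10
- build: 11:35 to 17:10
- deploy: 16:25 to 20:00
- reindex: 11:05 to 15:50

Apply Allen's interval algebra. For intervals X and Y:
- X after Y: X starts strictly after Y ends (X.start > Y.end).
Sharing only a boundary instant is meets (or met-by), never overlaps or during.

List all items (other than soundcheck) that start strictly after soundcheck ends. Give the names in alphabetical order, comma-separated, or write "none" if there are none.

Target soundcheck = [09:35, 10:15].
backup [07:20, 09:05] → before → no.
build [11:35, 17:10] → after → yes.
deploy [16:25, 20:00] → after → yes.
load_test [10:25, 13:40] → after → yes.
lunch [06:20, 08:10] → before → no.
onboarding [11:05, 16:40] → after → yes.
planning [08:20, 10:10] → overlaps → no.
reindex [11:05, 15:50] → after → yes.
sync_call [06:05, 06:50] → before → no.
Result: build, deploy, load_test, onboarding, reindex.

build, deploy, load_test, onboarding, reindex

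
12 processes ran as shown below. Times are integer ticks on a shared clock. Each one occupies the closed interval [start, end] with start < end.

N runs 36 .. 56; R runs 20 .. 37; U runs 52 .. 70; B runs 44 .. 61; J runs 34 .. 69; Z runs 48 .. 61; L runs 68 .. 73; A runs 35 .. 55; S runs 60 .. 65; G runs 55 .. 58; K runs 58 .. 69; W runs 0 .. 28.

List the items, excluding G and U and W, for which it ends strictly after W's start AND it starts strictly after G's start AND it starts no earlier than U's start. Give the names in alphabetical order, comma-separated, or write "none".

Conditions: its end is strictly after W's start (X.end > 0) AND its start is strictly after G's start (X.start > 55) AND its start is no earlier than U's start (X.start >= 52).
A: end 55 > 0? ✓; start 35 > 55? ✗; start 35 >= 52? ✗ → no.
B: end 61 > 0? ✓; start 44 > 55? ✗; start 44 >= 52? ✗ → no.
J: end 69 > 0? ✓; start 34 > 55? ✗; start 34 >= 52? ✗ → no.
K: end 69 > 0? ✓; start 58 > 55? ✓; start 58 >= 52? ✓ → yes.
L: end 73 > 0? ✓; start 68 > 55? ✓; start 68 >= 52? ✓ → yes.
N: end 56 > 0? ✓; start 36 > 55? ✗; start 36 >= 52? ✗ → no.
R: end 37 > 0? ✓; start 20 > 55? ✗; start 20 >= 52? ✗ → no.
S: end 65 > 0? ✓; start 60 > 55? ✓; start 60 >= 52? ✓ → yes.
Z: end 61 > 0? ✓; start 48 > 55? ✗; start 48 >= 52? ✗ → no.
Result: K, L, S.

K, L, S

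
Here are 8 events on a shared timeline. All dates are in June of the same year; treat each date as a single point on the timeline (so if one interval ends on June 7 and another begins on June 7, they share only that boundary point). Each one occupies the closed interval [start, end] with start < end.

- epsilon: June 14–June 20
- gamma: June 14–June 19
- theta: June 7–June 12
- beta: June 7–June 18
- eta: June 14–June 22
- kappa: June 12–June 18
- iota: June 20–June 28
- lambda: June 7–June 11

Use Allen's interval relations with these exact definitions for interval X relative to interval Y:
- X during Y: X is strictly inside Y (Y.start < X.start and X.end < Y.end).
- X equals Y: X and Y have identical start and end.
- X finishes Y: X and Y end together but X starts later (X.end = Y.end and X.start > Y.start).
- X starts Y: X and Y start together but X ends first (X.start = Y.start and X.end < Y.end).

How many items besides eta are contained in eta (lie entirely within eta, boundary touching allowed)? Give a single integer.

2

Target eta = [June 14, June 22].
beta [June 7, June 18] → overlaps → no.
epsilon [June 14, June 20] → starts → counts.
gamma [June 14, June 19] → starts → counts.
iota [June 20, June 28] → overlapped-by → no.
kappa [June 12, June 18] → overlaps → no.
lambda [June 7, June 11] → before → no.
theta [June 7, June 12] → before → no.
Total: 2.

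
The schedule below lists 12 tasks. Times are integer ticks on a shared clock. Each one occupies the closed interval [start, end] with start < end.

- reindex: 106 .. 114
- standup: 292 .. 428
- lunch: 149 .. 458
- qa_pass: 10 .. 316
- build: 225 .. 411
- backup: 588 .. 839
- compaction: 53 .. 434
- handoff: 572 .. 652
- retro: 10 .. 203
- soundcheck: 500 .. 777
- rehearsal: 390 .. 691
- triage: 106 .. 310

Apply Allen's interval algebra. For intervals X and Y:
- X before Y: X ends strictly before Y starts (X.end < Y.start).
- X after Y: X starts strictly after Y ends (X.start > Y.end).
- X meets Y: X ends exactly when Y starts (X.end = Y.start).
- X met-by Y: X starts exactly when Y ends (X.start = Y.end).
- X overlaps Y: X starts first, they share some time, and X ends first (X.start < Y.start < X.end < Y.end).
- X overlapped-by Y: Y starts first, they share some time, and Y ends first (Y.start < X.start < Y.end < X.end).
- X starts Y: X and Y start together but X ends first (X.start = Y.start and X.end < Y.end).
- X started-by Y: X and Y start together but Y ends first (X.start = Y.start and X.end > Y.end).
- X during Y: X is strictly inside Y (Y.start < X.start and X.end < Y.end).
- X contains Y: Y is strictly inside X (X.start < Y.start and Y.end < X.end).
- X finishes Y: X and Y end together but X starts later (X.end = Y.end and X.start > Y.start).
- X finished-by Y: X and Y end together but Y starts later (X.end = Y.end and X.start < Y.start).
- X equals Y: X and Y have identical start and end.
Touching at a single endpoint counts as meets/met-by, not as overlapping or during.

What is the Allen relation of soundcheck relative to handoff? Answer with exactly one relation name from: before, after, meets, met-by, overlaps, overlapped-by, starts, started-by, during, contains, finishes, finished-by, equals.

contains

soundcheck = [500, 777]; handoff = [572, 652].
Compare endpoints: soundcheck.start < handoff.start, soundcheck.start < handoff.end, soundcheck.end > handoff.start, soundcheck.end > handoff.end.
That pattern is 'contains'.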